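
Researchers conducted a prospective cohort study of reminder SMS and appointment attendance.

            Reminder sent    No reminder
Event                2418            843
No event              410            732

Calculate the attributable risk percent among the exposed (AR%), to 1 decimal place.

Reading the table with exposure as columns: a = 2418 (Reminder sent, case), b = 410 (Reminder sent, non-case), c = 843 (No reminder, case), d = 732.
Risk in exposed = 2418/2828 = 0.85502; risk in unexposed = 843/1575 = 0.53524.
RR = 0.85502/0.53524 = 1.59746
AR% = (RR − 1)/RR × 100 = (1.59746 − 1)/1.59746 × 100 = 37.4006%

37.4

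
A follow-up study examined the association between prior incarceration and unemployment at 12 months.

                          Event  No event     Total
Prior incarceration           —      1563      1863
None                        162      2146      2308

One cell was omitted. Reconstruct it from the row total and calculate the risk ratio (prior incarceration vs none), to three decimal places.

2.294

The missing cell is in the exposed row: 1863 − 1563 = 300.
So a = 300, b = 1563, c = 162, d = 2146.
RR = [a/(a+b)] / [c/(c+d)] = (300/1863) / (162/2308) = 0.16103/0.07019 = 2.29419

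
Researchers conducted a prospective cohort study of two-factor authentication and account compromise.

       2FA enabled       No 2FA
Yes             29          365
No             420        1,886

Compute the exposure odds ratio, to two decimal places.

0.36

Reading the table with exposure as columns: a = 29 (2FA enabled, case), b = 420 (2FA enabled, non-case), c = 365 (No 2FA, case), d = 1886.
OR = (a·d)/(b·c) = (29 × 1886) / (420 × 365) = 54694 / 153300 = 0.35678
Exposure is associated with lower odds of account compromise (OR = 0.36 < 1).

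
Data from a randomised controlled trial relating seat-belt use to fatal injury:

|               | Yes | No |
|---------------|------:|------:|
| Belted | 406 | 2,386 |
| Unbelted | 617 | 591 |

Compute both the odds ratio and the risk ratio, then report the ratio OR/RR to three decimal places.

Cells: a = 406, b = 2386, c = 617, d = 591.
OR = (406·591)/(2386·617) = 239946/1472162 = 0.16299
Risk in exposed = 406/2792 = 0.14542; risk in unexposed = 617/1208 = 0.51076; RR = 0.28470
OR/RR = 0.16299 / 0.28470 = 0.57249
The outcome is not rare, so the OR lies further from 1 than the RR.

0.572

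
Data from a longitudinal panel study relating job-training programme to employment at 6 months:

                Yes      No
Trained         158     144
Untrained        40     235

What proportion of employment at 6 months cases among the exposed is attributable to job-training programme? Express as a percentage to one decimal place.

72.2

Cells: a = 158, b = 144, c = 40, d = 235.
Risk in exposed = 158/302 = 0.52318; risk in unexposed = 40/275 = 0.14545.
RR = 0.52318/0.14545 = 3.59685
AR% = (RR − 1)/RR × 100 = (3.59685 − 1)/3.59685 × 100 = 72.1979%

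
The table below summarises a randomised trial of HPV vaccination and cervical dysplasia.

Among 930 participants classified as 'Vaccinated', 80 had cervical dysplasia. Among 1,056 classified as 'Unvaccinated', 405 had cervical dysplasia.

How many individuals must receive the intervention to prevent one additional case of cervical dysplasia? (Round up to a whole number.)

4

Risk in treated group = 80/930 = 0.08602; risk in control = 405/1056 = 0.38352.
Absolute risk reduction = 0.38352 − 0.08602 = 0.29750
NNT = 1 / ARR = 1 / 0.29750 = 3.361 → round up → 4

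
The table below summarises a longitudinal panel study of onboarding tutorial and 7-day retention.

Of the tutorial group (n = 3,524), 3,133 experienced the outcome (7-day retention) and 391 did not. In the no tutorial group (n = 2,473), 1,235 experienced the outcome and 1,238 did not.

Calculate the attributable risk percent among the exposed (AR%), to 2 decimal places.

43.83

From the description: a = 3133, b = 391, c = 1235, d = 1238.
Risk in exposed = 3133/3524 = 0.88905; risk in unexposed = 1235/2473 = 0.49939.
RR = 0.88905/0.49939 = 1.78025
AR% = (RR − 1)/RR × 100 = (1.78025 − 1)/1.78025 × 100 = 43.8282%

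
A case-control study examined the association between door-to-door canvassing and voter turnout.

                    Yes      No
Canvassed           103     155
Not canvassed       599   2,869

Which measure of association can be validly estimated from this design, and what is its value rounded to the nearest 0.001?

3.183

Cells: a = 103, b = 155, c = 599, d = 2869.
This is a case-control study: participants were sampled on outcome status, so risks in the source population cannot be estimated directly — relative risk is not valid here. The odds ratio is the appropriate measure.
OR = (a·d)/(b·c) = (103 × 2869) / (155 × 599) = 295507 / 92845 = 3.18280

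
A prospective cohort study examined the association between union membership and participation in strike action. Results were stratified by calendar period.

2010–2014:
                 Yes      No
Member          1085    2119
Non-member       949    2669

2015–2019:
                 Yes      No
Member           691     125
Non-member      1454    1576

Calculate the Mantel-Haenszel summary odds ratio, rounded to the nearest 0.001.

2.069

OR_MH = Σ(aᵢdᵢ/nᵢ) / Σ(bᵢcᵢ/nᵢ), where nᵢ is the stratum total.
Stratum 1 (2010–2014): n = 6822; a·d/n = 1085·2669/6822 = 424.4892; b·c/n = 2119·949/6822 = 294.7715
Stratum 2 (2015–2019): n = 3846; a·d/n = 691·1576/3846 = 283.1555; b·c/n = 125·1454/3846 = 47.2569
OR_MH = (424.4892 + 283.1555) / (294.7715 + 47.2569) = 707.6446 / 342.0284 = 2.06896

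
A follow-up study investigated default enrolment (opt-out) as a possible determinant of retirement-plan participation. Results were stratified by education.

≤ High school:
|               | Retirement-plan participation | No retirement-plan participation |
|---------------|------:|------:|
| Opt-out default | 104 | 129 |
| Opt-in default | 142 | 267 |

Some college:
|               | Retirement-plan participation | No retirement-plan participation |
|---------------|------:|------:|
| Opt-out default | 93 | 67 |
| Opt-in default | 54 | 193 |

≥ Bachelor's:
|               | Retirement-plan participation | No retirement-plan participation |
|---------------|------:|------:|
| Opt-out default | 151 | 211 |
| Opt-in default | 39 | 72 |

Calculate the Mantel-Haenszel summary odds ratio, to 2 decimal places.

2.01

OR_MH = Σ(aᵢdᵢ/nᵢ) / Σ(bᵢcᵢ/nᵢ), where nᵢ is the stratum total.
Stratum 1 (≤ High school): n = 642; a·d/n = 104·267/642 = 43.2523; b·c/n = 129·142/642 = 28.5327
Stratum 2 (Some college): n = 407; a·d/n = 93·193/407 = 44.1007; b·c/n = 67·54/407 = 8.8894
Stratum 3 (≥ Bachelor's): n = 473; a·d/n = 151·72/473 = 22.9852; b·c/n = 211·39/473 = 17.3975
OR_MH = (43.2523 + 44.1007 + 22.9852) / (28.5327 + 8.8894 + 17.3975) = 110.3383 / 54.8196 = 2.01275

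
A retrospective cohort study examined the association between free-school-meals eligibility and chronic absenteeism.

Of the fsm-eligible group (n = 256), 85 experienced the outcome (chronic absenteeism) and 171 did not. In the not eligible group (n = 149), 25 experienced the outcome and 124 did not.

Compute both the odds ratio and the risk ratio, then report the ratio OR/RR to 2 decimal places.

From the description: a = 85, b = 171, c = 25, d = 124.
OR = (85·124)/(171·25) = 10540/4275 = 2.46550
Risk in exposed = 85/256 = 0.33203; risk in unexposed = 25/149 = 0.16779; RR = 1.97891
OR/RR = 2.46550 / 1.97891 = 1.24589
The outcome is not rare, so the OR lies further from 1 than the RR.

1.25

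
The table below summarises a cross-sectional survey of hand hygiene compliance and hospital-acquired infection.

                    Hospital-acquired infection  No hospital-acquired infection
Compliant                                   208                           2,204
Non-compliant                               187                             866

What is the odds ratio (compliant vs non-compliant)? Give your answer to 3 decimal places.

Cells: a = 208, b = 2204, c = 187, d = 866.
OR = (a·d)/(b·c) = (208 × 866) / (2204 × 187) = 180128 / 412148 = 0.43705
Exposure is associated with lower odds of hospital-acquired infection (OR = 0.44 < 1).

0.437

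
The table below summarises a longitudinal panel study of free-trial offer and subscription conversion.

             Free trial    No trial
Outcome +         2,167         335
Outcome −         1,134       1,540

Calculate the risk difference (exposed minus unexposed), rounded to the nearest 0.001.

Reading the table with exposure as columns: a = 2167 (Free trial, case), b = 1134 (Free trial, non-case), c = 335 (No trial, case), d = 1540.
Risk in exposed = 2167/3301 = 0.656468; risk in unexposed = 335/1875 = 0.178667.
Risk difference = 0.656468 − 0.178667 = 0.477801

0.478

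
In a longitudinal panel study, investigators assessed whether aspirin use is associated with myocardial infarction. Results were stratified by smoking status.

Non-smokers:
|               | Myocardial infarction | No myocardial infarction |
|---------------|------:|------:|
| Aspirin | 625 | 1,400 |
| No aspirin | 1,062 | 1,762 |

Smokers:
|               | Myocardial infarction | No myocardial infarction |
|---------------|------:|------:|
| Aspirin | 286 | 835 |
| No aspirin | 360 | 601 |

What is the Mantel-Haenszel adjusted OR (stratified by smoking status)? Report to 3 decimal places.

0.687

OR_MH = Σ(aᵢdᵢ/nᵢ) / Σ(bᵢcᵢ/nᵢ), where nᵢ is the stratum total.
Stratum 1 (Non-smokers): n = 4849; a·d/n = 625·1762/4849 = 227.1087; b·c/n = 1400·1062/4849 = 306.6199
Stratum 2 (Smokers): n = 2082; a·d/n = 286·601/2082 = 82.5581; b·c/n = 835·360/2082 = 144.3804
OR_MH = (227.1087 + 82.5581) / (306.6199 + 144.3804) = 309.6668 / 451.0003 = 0.68662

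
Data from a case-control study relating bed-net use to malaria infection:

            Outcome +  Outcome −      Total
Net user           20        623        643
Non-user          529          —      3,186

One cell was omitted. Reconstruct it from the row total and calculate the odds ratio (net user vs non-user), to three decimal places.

0.161

The missing cell is in the unexposed row: 3186 − 529 = 2657.
So a = 20, b = 623, c = 529, d = 2657.
OR = (a·d)/(b·c) = (20 × 2657) / (623 × 529) = 53140 / 329567 = 0.16124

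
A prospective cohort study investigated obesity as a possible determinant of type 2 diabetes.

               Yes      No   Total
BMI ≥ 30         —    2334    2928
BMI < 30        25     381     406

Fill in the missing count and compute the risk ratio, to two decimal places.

The missing cell is in the exposed row: 2928 − 2334 = 594.
So a = 594, b = 2334, c = 25, d = 381.
RR = [a/(a+b)] / [c/(c+d)] = (594/2928) / (25/406) = 0.20287/0.06158 = 3.29459

3.29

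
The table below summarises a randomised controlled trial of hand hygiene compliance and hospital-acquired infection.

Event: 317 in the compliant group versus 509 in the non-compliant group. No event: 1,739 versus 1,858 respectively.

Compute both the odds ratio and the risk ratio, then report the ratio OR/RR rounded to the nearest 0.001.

From the description: a = 317, b = 1739, c = 509, d = 1858.
OR = (317·1858)/(1739·509) = 588986/885151 = 0.66541
Risk in exposed = 317/2056 = 0.15418; risk in unexposed = 509/2367 = 0.21504; RR = 0.71700
OR/RR = 0.66541 / 0.71700 = 0.92805
The outcome is not rare, so the OR lies further from 1 than the RR.

0.928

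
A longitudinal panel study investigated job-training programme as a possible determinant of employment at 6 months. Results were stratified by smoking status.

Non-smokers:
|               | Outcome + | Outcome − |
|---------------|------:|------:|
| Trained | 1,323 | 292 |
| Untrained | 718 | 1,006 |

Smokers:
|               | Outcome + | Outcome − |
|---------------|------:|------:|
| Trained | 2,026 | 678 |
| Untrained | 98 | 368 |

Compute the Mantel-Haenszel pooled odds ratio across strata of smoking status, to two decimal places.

7.57

OR_MH = Σ(aᵢdᵢ/nᵢ) / Σ(bᵢcᵢ/nᵢ), where nᵢ is the stratum total.
Stratum 1 (Non-smokers): n = 3339; a·d/n = 1323·1006/3339 = 398.6038; b·c/n = 292·718/3339 = 62.7901
Stratum 2 (Smokers): n = 3170; a·d/n = 2026·368/3170 = 235.1950; b·c/n = 678·98/3170 = 20.9603
OR_MH = (398.6038 + 235.1950) / (62.7901 + 20.9603) = 633.7987 / 83.7503 = 7.56772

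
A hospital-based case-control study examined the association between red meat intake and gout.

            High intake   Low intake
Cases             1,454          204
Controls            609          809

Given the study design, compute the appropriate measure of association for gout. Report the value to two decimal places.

Reading the table with exposure as columns: a = 1454 (High intake, case), b = 609 (High intake, non-case), c = 204 (Low intake, case), d = 809.
This is a hospital-based case-control study: participants were sampled on outcome status, so risks in the source population cannot be estimated directly — relative risk is not valid here. The odds ratio is the appropriate measure.
OR = (a·d)/(b·c) = (1454 × 809) / (609 × 204) = 1176286 / 124236 = 9.46816

9.47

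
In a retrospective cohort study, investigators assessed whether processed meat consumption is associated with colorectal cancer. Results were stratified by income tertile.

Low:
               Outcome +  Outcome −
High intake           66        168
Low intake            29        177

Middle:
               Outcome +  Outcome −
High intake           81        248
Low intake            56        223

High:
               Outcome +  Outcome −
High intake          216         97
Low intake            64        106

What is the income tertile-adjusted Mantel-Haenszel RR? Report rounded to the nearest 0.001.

1.652

RR_MH = Σ(aᵢ·n₀ᵢ/nᵢ) / Σ(cᵢ·n₁ᵢ/nᵢ), with n₁ᵢ = aᵢ+bᵢ (exposed), n₀ᵢ = cᵢ+dᵢ (unexposed), nᵢ = n₁ᵢ+n₀ᵢ.
Stratum 1 (Low): n₁ = 234, n₀ = 206, n = 440; a·n₀/n = 66·206/440 = 30.9000; c·n₁/n = 29·234/440 = 15.4227
Stratum 2 (Middle): n₁ = 329, n₀ = 279, n = 608; a·n₀/n = 81·279/608 = 37.1694; c·n₁/n = 56·329/608 = 30.3026
Stratum 3 (High): n₁ = 313, n₀ = 170, n = 483; a·n₀/n = 216·170/483 = 76.0248; c·n₁/n = 64·313/483 = 41.4741
RR_MH = (30.9000 + 37.1694 + 76.0248) / (15.4227 + 30.3026 + 41.4741) = 144.0943 / 87.1995 = 1.65247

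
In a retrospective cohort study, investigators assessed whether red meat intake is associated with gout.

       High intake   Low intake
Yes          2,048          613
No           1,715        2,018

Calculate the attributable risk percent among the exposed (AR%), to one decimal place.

57.2

Reading the table with exposure as columns: a = 2048 (High intake, case), b = 1715 (High intake, non-case), c = 613 (Low intake, case), d = 2018.
Risk in exposed = 2048/3763 = 0.54425; risk in unexposed = 613/2631 = 0.23299.
RR = 0.54425/0.23299 = 2.33591
AR% = (RR − 1)/RR × 100 = (2.33591 − 1)/2.33591 × 100 = 57.1901%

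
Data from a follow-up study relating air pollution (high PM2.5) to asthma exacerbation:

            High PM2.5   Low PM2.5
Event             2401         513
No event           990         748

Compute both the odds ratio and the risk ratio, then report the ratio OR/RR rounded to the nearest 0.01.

Reading the table with exposure as columns: a = 2401 (High PM2.5, case), b = 990 (High PM2.5, non-case), c = 513 (Low PM2.5, case), d = 748.
OR = (2401·748)/(990·513) = 1795948/507870 = 3.53624
Risk in exposed = 2401/3391 = 0.70805; risk in unexposed = 513/1261 = 0.40682; RR = 1.74045
OR/RR = 3.53624 / 1.74045 = 2.03179
The outcome is not rare, so the OR lies further from 1 than the RR.

2.03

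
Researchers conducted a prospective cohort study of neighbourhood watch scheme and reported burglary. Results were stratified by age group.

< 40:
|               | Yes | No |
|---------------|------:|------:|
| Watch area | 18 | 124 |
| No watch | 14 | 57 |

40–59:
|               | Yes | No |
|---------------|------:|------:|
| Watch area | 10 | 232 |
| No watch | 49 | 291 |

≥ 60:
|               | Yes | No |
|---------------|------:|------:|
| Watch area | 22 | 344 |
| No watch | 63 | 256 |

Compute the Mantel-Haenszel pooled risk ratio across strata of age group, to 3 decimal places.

0.349

RR_MH = Σ(aᵢ·n₀ᵢ/nᵢ) / Σ(cᵢ·n₁ᵢ/nᵢ), with n₁ᵢ = aᵢ+bᵢ (exposed), n₀ᵢ = cᵢ+dᵢ (unexposed), nᵢ = n₁ᵢ+n₀ᵢ.
Stratum 1 (< 40): n₁ = 142, n₀ = 71, n = 213; a·n₀/n = 18·71/213 = 6.0000; c·n₁/n = 14·142/213 = 9.3333
Stratum 2 (40–59): n₁ = 242, n₀ = 340, n = 582; a·n₀/n = 10·340/582 = 5.8419; c·n₁/n = 49·242/582 = 20.3746
Stratum 3 (≥ 60): n₁ = 366, n₀ = 319, n = 685; a·n₀/n = 22·319/685 = 10.2453; c·n₁/n = 63·366/685 = 33.6613
RR_MH = (6.0000 + 5.8419 + 10.2453) / (9.3333 + 20.3746 + 33.6613) = 22.0872 / 63.3692 = 0.34855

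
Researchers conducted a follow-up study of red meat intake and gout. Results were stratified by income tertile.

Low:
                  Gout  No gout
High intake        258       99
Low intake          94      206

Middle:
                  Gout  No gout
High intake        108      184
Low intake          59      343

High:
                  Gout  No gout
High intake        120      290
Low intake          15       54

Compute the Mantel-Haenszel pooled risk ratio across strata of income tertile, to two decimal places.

2.23

RR_MH = Σ(aᵢ·n₀ᵢ/nᵢ) / Σ(cᵢ·n₁ᵢ/nᵢ), with n₁ᵢ = aᵢ+bᵢ (exposed), n₀ᵢ = cᵢ+dᵢ (unexposed), nᵢ = n₁ᵢ+n₀ᵢ.
Stratum 1 (Low): n₁ = 357, n₀ = 300, n = 657; a·n₀/n = 258·300/657 = 117.8082; c·n₁/n = 94·357/657 = 51.0776
Stratum 2 (Middle): n₁ = 292, n₀ = 402, n = 694; a·n₀/n = 108·402/694 = 62.5591; c·n₁/n = 59·292/694 = 24.8242
Stratum 3 (High): n₁ = 410, n₀ = 69, n = 479; a·n₀/n = 120·69/479 = 17.2860; c·n₁/n = 15·410/479 = 12.8392
RR_MH = (117.8082 + 62.5591 + 17.2860) / (51.0776 + 24.8242 + 12.8392) = 197.6533 / 88.7411 = 2.22730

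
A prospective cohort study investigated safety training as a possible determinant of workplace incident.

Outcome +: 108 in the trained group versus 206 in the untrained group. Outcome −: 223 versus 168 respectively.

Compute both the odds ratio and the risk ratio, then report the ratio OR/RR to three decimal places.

0.667

From the description: a = 108, b = 223, c = 206, d = 168.
OR = (108·168)/(223·206) = 18144/45938 = 0.39497
Risk in exposed = 108/331 = 0.32628; risk in unexposed = 206/374 = 0.55080; RR = 0.59238
OR/RR = 0.39497 / 0.59238 = 0.66675
The outcome is not rare, so the OR lies further from 1 than the RR.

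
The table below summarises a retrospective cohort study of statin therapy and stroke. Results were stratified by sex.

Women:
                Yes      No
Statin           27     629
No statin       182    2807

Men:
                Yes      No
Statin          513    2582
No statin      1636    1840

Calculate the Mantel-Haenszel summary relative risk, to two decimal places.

0.37

RR_MH = Σ(aᵢ·n₀ᵢ/nᵢ) / Σ(cᵢ·n₁ᵢ/nᵢ), with n₁ᵢ = aᵢ+bᵢ (exposed), n₀ᵢ = cᵢ+dᵢ (unexposed), nᵢ = n₁ᵢ+n₀ᵢ.
Stratum 1 (Women): n₁ = 656, n₀ = 2989, n = 3645; a·n₀/n = 27·2989/3645 = 22.1407; c·n₁/n = 182·656/3645 = 32.7550
Stratum 2 (Men): n₁ = 3095, n₀ = 3476, n = 6571; a·n₀/n = 513·3476/6571 = 271.3724; c·n₁/n = 1636·3095/6571 = 770.5707
RR_MH = (22.1407 + 271.3724) / (32.7550 + 770.5707) = 293.5131 / 803.3257 = 0.36537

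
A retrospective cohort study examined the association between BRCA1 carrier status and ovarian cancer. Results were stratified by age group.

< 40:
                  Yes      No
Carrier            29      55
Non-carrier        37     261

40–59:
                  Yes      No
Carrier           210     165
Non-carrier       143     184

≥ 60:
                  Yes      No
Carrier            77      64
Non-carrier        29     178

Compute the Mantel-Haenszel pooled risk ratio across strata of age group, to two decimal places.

RR_MH = Σ(aᵢ·n₀ᵢ/nᵢ) / Σ(cᵢ·n₁ᵢ/nᵢ), with n₁ᵢ = aᵢ+bᵢ (exposed), n₀ᵢ = cᵢ+dᵢ (unexposed), nᵢ = n₁ᵢ+n₀ᵢ.
Stratum 1 (< 40): n₁ = 84, n₀ = 298, n = 382; a·n₀/n = 29·298/382 = 22.6230; c·n₁/n = 37·84/382 = 8.1361
Stratum 2 (40–59): n₁ = 375, n₀ = 327, n = 702; a·n₀/n = 210·327/702 = 97.8205; c·n₁/n = 143·375/702 = 76.3889
Stratum 3 (≥ 60): n₁ = 141, n₀ = 207, n = 348; a·n₀/n = 77·207/348 = 45.8017; c·n₁/n = 29·141/348 = 11.7500
RR_MH = (22.6230 + 97.8205 + 45.8017) / (8.1361 + 76.3889 + 11.7500) = 166.2453 / 96.2750 = 1.72677

1.73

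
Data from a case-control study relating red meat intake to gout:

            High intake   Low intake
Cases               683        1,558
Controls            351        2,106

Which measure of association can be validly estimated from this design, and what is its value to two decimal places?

Reading the table with exposure as columns: a = 683 (High intake, case), b = 351 (High intake, non-case), c = 1558 (Low intake, case), d = 2106.
This is a case-control study: participants were sampled on outcome status, so risks in the source population cannot be estimated directly — relative risk is not valid here. The odds ratio is the appropriate measure.
OR = (a·d)/(b·c) = (683 × 2106) / (351 × 1558) = 1438398 / 546858 = 2.63030

2.63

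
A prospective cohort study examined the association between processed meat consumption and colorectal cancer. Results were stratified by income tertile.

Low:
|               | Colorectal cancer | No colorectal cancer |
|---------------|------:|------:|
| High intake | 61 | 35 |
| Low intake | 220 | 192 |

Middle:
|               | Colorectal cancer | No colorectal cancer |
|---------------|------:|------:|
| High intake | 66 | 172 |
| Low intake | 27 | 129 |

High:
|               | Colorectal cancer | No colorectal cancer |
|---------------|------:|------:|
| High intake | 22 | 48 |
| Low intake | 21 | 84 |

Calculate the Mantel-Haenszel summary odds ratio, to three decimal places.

1.689

OR_MH = Σ(aᵢdᵢ/nᵢ) / Σ(bᵢcᵢ/nᵢ), where nᵢ is the stratum total.
Stratum 1 (Low): n = 508; a·d/n = 61·192/508 = 23.0551; b·c/n = 35·220/508 = 15.1575
Stratum 2 (Middle): n = 394; a·d/n = 66·129/394 = 21.6091; b·c/n = 172·27/394 = 11.7868
Stratum 3 (High): n = 175; a·d/n = 22·84/175 = 10.5600; b·c/n = 48·21/175 = 5.7600
OR_MH = (23.0551 + 21.6091 + 10.5600) / (15.1575 + 11.7868 + 5.7600) = 55.2243 / 32.7043 = 1.68859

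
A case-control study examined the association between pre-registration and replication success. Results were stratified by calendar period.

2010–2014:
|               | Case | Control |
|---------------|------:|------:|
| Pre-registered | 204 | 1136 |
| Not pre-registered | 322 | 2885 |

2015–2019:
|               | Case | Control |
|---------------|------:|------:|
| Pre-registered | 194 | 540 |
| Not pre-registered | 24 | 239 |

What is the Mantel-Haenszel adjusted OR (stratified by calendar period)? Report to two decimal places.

OR_MH = Σ(aᵢdᵢ/nᵢ) / Σ(bᵢcᵢ/nᵢ), where nᵢ is the stratum total.
Stratum 1 (2010–2014): n = 4547; a·d/n = 204·2885/4547 = 129.4348; b·c/n = 1136·322/4547 = 80.4469
Stratum 2 (2015–2019): n = 997; a·d/n = 194·239/997 = 46.5055; b·c/n = 540·24/997 = 12.9990
OR_MH = (129.4348 + 46.5055) / (80.4469 + 12.9990) = 175.9403 / 93.4459 = 1.88280

1.88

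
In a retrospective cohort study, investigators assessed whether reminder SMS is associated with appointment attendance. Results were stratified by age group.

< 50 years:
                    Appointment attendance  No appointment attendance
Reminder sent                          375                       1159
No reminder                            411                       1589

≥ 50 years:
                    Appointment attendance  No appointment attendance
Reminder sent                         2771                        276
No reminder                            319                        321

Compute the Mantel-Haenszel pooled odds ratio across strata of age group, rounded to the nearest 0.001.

2.583

OR_MH = Σ(aᵢdᵢ/nᵢ) / Σ(bᵢcᵢ/nᵢ), where nᵢ is the stratum total.
Stratum 1 (< 50 years): n = 3534; a·d/n = 375·1589/3534 = 168.6121; b·c/n = 1159·411/3534 = 134.7903
Stratum 2 (≥ 50 years): n = 3687; a·d/n = 2771·321/3687 = 241.2506; b·c/n = 276·319/3687 = 23.8796
OR_MH = (168.6121 + 241.2506) / (134.7903 + 23.8796) = 409.8627 / 158.6699 = 2.58312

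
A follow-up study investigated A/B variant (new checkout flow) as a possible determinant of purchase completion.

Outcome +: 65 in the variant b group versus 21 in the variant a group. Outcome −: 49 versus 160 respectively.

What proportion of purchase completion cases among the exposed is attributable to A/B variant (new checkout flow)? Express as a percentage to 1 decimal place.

From the description: a = 65, b = 49, c = 21, d = 160.
Risk in exposed = 65/114 = 0.57018; risk in unexposed = 21/181 = 0.11602.
RR = 0.57018/0.11602 = 4.91437
AR% = (RR − 1)/RR × 100 = (4.91437 − 1)/4.91437 × 100 = 79.6515%

79.7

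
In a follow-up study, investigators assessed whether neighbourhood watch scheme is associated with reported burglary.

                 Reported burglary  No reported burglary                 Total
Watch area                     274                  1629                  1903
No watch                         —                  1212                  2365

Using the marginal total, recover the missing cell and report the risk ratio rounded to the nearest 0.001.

0.295

The missing cell is in the unexposed row: 2365 − 1212 = 1153.
So a = 274, b = 1629, c = 1153, d = 1212.
RR = [a/(a+b)] / [c/(c+d)] = (274/1903) / (1153/2365) = 0.14398/0.48753 = 0.29533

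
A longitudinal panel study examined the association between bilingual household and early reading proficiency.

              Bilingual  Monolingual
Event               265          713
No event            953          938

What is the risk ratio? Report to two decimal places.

Reading the table with exposure as columns: a = 265 (Bilingual, case), b = 953 (Bilingual, non-case), c = 713 (Monolingual, case), d = 938.
Risk in exposed = 265/1218 = 0.21757; risk in unexposed = 713/1651 = 0.43186.
RR = 0.21757 / 0.43186 = 0.50380
The risk is 50% lower among the exposed than among the unexposed.

0.50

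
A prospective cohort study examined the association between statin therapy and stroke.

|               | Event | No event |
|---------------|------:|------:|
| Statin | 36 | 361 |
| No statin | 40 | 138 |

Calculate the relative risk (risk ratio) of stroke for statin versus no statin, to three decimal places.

0.404

Cells: a = 36, b = 361, c = 40, d = 138.
Risk in exposed = 36/397 = 0.09068; risk in unexposed = 40/178 = 0.22472.
RR = 0.09068 / 0.22472 = 0.40353
The risk is 60% lower among the exposed than among the unexposed.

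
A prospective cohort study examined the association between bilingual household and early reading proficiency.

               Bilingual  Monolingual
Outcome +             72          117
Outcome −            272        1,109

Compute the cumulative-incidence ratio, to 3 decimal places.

2.193

Reading the table with exposure as columns: a = 72 (Bilingual, case), b = 272 (Bilingual, non-case), c = 117 (Monolingual, case), d = 1109.
Risk in exposed = 72/344 = 0.20930; risk in unexposed = 117/1226 = 0.09543.
RR = 0.20930 / 0.09543 = 2.19320
The risk among the exposed is 2.19 times that among the unexposed.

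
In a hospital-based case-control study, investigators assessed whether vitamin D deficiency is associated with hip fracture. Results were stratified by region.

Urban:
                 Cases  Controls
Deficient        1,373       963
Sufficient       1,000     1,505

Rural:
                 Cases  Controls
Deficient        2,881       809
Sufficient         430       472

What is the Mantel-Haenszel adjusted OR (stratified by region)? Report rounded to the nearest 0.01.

2.63

OR_MH = Σ(aᵢdᵢ/nᵢ) / Σ(bᵢcᵢ/nᵢ), where nᵢ is the stratum total.
Stratum 1 (Urban): n = 4841; a·d/n = 1373·1505/4841 = 426.8467; b·c/n = 963·1000/4841 = 198.9258
Stratum 2 (Rural): n = 4592; a·d/n = 2881·472/4592 = 296.1307; b·c/n = 809·430/4592 = 75.7557
OR_MH = (426.8467 + 296.1307) / (198.9258 + 75.7557) = 722.9774 / 274.6815 = 2.63206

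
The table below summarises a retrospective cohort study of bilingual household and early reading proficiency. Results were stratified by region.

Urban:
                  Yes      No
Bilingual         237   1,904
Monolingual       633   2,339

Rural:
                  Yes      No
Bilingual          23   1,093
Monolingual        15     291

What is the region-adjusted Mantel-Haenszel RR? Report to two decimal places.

RR_MH = Σ(aᵢ·n₀ᵢ/nᵢ) / Σ(cᵢ·n₁ᵢ/nᵢ), with n₁ᵢ = aᵢ+bᵢ (exposed), n₀ᵢ = cᵢ+dᵢ (unexposed), nᵢ = n₁ᵢ+n₀ᵢ.
Stratum 1 (Urban): n₁ = 2141, n₀ = 2972, n = 5113; a·n₀/n = 237·2972/5113 = 137.7594; c·n₁/n = 633·2141/5113 = 265.0602
Stratum 2 (Rural): n₁ = 1116, n₀ = 306, n = 1422; a·n₀/n = 23·306/1422 = 4.9494; c·n₁/n = 15·1116/1422 = 11.7722
RR_MH = (137.7594 + 4.9494) / (265.0602 + 11.7722) = 142.7088 / 276.8324 = 0.51551

0.52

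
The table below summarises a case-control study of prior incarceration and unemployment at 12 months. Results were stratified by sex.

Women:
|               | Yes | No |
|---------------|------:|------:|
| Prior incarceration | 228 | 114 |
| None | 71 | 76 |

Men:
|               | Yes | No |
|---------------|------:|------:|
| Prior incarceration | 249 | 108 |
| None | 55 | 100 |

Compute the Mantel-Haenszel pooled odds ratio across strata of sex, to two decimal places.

2.99

OR_MH = Σ(aᵢdᵢ/nᵢ) / Σ(bᵢcᵢ/nᵢ), where nᵢ is the stratum total.
Stratum 1 (Women): n = 489; a·d/n = 228·76/489 = 35.4356; b·c/n = 114·71/489 = 16.5521
Stratum 2 (Men): n = 512; a·d/n = 249·100/512 = 48.6328; b·c/n = 108·55/512 = 11.6016
OR_MH = (35.4356 + 48.6328) / (16.5521 + 11.6016) = 84.0684 / 28.1537 = 2.98605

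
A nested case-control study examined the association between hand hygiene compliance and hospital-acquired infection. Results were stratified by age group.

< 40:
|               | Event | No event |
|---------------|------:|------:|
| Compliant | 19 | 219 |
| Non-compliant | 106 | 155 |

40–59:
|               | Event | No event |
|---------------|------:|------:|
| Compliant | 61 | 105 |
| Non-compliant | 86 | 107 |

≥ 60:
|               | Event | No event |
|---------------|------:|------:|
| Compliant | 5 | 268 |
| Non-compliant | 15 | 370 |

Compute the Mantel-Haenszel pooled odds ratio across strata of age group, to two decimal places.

0.35

OR_MH = Σ(aᵢdᵢ/nᵢ) / Σ(bᵢcᵢ/nᵢ), where nᵢ is the stratum total.
Stratum 1 (< 40): n = 499; a·d/n = 19·155/499 = 5.9018; b·c/n = 219·106/499 = 46.5210
Stratum 2 (40–59): n = 359; a·d/n = 61·107/359 = 18.1811; b·c/n = 105·86/359 = 25.1532
Stratum 3 (≥ 60): n = 658; a·d/n = 5·370/658 = 2.8116; b·c/n = 268·15/658 = 6.1094
OR_MH = (5.9018 + 18.1811 + 2.8116) / (46.5210 + 25.1532 + 6.1094) = 26.8944 / 77.7837 = 0.34576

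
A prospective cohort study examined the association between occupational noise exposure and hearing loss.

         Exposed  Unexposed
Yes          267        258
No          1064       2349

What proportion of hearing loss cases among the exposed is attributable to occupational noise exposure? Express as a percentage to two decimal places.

50.67

Reading the table with exposure as columns: a = 267 (Exposed, case), b = 1064 (Exposed, non-case), c = 258 (Unexposed, case), d = 2349.
Risk in exposed = 267/1331 = 0.20060; risk in unexposed = 258/2607 = 0.09896.
RR = 0.20060/0.09896 = 2.02700
AR% = (RR − 1)/RR × 100 = (2.02700 − 1)/2.02700 × 100 = 50.6661%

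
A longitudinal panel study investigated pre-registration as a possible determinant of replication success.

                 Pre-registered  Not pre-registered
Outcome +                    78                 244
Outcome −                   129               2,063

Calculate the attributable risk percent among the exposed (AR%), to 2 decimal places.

Reading the table with exposure as columns: a = 78 (Pre-registered, case), b = 129 (Pre-registered, non-case), c = 244 (Not pre-registered, case), d = 2063.
Risk in exposed = 78/207 = 0.37681; risk in unexposed = 244/2307 = 0.10577.
RR = 0.37681/0.10577 = 3.56272
AR% = (RR − 1)/RR × 100 = (3.56272 − 1)/3.56272 × 100 = 71.9316%

71.93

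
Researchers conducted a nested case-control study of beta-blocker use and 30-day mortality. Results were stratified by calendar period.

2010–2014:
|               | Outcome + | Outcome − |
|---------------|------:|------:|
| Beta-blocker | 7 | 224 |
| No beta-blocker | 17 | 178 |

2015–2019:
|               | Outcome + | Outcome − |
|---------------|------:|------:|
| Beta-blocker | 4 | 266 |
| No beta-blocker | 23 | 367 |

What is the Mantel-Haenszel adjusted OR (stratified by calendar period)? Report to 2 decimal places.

0.28

OR_MH = Σ(aᵢdᵢ/nᵢ) / Σ(bᵢcᵢ/nᵢ), where nᵢ is the stratum total.
Stratum 1 (2010–2014): n = 426; a·d/n = 7·178/426 = 2.9249; b·c/n = 224·17/426 = 8.9390
Stratum 2 (2015–2019): n = 660; a·d/n = 4·367/660 = 2.2242; b·c/n = 266·23/660 = 9.2697
OR_MH = (2.9249 + 2.2242) / (8.9390 + 9.2697) = 5.1491 / 18.2087 = 0.28278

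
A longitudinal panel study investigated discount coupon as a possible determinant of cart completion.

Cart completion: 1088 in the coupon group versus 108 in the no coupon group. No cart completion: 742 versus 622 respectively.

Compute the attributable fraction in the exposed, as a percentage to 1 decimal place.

From the description: a = 1088, b = 742, c = 108, d = 622.
Risk in exposed = 1088/1830 = 0.59454; risk in unexposed = 108/730 = 0.14795.
RR = 0.59454/0.14795 = 4.01862
AR% = (RR − 1)/RR × 100 = (4.01862 − 1)/4.01862 × 100 = 75.1158%

75.1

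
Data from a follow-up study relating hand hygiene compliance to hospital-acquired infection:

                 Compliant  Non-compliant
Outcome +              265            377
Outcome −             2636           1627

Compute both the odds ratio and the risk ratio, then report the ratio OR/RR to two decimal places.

0.89

Reading the table with exposure as columns: a = 265 (Compliant, case), b = 2636 (Compliant, non-case), c = 377 (Non-compliant, case), d = 1627.
OR = (265·1627)/(2636·377) = 431155/993772 = 0.43386
Risk in exposed = 265/2901 = 0.09135; risk in unexposed = 377/2004 = 0.18812; RR = 0.48557
OR/RR = 0.43386 / 0.48557 = 0.89350
The outcome is not rare, so the OR lies further from 1 than the RR.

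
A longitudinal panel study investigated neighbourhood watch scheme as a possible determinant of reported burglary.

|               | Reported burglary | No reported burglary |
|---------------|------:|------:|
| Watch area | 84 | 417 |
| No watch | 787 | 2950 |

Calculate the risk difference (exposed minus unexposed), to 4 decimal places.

-0.0429

Cells: a = 84, b = 417, c = 787, d = 2950.
Risk in exposed = 84/501 = 0.167665; risk in unexposed = 787/3737 = 0.210597.
Risk difference = 0.167665 − 0.210597 = -0.042932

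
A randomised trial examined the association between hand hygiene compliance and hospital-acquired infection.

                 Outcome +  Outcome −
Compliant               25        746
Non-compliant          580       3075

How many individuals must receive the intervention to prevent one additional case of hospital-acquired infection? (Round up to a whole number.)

8

Risk in treated group = 25/771 = 0.03243; risk in control = 580/3655 = 0.15869.
Absolute risk reduction = 0.15869 − 0.03243 = 0.12626
NNT = 1 / ARR = 1 / 0.12626 = 7.920 → round up → 8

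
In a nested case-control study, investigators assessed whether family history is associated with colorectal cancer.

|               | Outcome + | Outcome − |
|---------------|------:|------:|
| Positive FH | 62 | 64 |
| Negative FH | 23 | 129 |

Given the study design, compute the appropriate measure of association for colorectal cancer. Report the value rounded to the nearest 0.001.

5.433

Cells: a = 62, b = 64, c = 23, d = 129.
This is a nested case-control study: participants were sampled on outcome status, so risks in the source population cannot be estimated directly — relative risk is not valid here. The odds ratio is the appropriate measure.
OR = (a·d)/(b·c) = (62 × 129) / (64 × 23) = 7998 / 1472 = 5.43342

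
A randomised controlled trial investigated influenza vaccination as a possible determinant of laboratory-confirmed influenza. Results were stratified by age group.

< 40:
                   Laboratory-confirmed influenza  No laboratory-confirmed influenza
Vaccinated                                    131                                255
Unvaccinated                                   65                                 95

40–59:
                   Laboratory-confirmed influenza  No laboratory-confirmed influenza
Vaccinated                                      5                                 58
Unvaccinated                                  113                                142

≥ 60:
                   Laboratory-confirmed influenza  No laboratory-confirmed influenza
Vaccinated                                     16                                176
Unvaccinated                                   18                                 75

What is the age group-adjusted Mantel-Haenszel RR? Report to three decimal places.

RR_MH = Σ(aᵢ·n₀ᵢ/nᵢ) / Σ(cᵢ·n₁ᵢ/nᵢ), with n₁ᵢ = aᵢ+bᵢ (exposed), n₀ᵢ = cᵢ+dᵢ (unexposed), nᵢ = n₁ᵢ+n₀ᵢ.
Stratum 1 (< 40): n₁ = 386, n₀ = 160, n = 546; a·n₀/n = 131·160/546 = 38.3883; c·n₁/n = 65·386/546 = 45.9524
Stratum 2 (40–59): n₁ = 63, n₀ = 255, n = 318; a·n₀/n = 5·255/318 = 4.0094; c·n₁/n = 113·63/318 = 22.3868
Stratum 3 (≥ 60): n₁ = 192, n₀ = 93, n = 285; a·n₀/n = 16·93/285 = 5.2211; c·n₁/n = 18·192/285 = 12.1263
RR_MH = (38.3883 + 4.0094 + 5.2211) / (45.9524 + 22.3868 + 12.1263) = 47.6188 / 80.4655 = 0.59179

0.592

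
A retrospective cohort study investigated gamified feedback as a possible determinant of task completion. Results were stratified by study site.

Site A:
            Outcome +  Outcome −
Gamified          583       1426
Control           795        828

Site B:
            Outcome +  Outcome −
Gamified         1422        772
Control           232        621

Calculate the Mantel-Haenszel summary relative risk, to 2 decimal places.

1.09

RR_MH = Σ(aᵢ·n₀ᵢ/nᵢ) / Σ(cᵢ·n₁ᵢ/nᵢ), with n₁ᵢ = aᵢ+bᵢ (exposed), n₀ᵢ = cᵢ+dᵢ (unexposed), nᵢ = n₁ᵢ+n₀ᵢ.
Stratum 1 (Site A): n₁ = 2009, n₀ = 1623, n = 3632; a·n₀/n = 583·1623/3632 = 260.5201; c·n₁/n = 795·2009/3632 = 439.7453
Stratum 2 (Site B): n₁ = 2194, n₀ = 853, n = 3047; a·n₀/n = 1422·853/3047 = 398.0853; c·n₁/n = 232·2194/3047 = 167.0522
RR_MH = (260.5201 + 398.0853) / (439.7453 + 167.0522) = 658.6054 / 606.7975 = 1.08538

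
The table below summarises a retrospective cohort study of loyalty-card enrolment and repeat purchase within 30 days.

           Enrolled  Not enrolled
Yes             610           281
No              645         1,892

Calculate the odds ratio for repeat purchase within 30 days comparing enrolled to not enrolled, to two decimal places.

Reading the table with exposure as columns: a = 610 (Enrolled, case), b = 645 (Enrolled, non-case), c = 281 (Not enrolled, case), d = 1892.
OR = (a·d)/(b·c) = (610 × 1892) / (645 × 281) = 1154120 / 181245 = 6.36773
The odds of repeat purchase within 30 days are about 6.37 times as high in the enrolled group.

6.37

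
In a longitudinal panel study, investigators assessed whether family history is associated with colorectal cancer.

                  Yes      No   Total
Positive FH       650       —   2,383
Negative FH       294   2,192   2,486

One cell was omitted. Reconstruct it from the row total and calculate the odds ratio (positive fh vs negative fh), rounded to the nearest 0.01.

2.80

The missing cell is in the exposed row: 2383 − 650 = 1733.
So a = 650, b = 1733, c = 294, d = 2192.
OR = (a·d)/(b·c) = (650 × 2192) / (1733 × 294) = 1424800 / 509502 = 2.79646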